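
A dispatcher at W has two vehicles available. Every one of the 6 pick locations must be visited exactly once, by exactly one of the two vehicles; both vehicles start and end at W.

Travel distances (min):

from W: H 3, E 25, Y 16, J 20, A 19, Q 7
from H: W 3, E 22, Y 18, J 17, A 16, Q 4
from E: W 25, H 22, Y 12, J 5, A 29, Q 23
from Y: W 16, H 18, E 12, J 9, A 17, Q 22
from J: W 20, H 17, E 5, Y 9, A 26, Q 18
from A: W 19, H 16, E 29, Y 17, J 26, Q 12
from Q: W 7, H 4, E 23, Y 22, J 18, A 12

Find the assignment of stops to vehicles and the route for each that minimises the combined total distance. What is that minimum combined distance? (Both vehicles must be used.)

Minimum combined distance: 79 min.

There are 2^5 − 1 = 31 ways to divide the 6 stops into two non-empty groups. For each, the best each vehicle can do is its own shortest tour through its group:
  {H} + {E, Y, J, A, Q}: 6 + 73 = 79
  {E} + {H, Y, J, A, Q}: 50 + 65 = 115
  {H, E} + {Y, J, A, Q}: 50 + 65 = 115
  {Y} + {H, E, J, A, Q}: 32 + 73 = 105
  {H, Y} + {E, J, A, Q}: 37 + 73 = 110
  {E, Y} + {H, J, A, Q}: 53 + 65 = 118
  … (31 splits in total)
Best: vehicle 1 W → H → W = 6; vehicle 2 W → J → E → Y → A → Q → W = 73; combined 79.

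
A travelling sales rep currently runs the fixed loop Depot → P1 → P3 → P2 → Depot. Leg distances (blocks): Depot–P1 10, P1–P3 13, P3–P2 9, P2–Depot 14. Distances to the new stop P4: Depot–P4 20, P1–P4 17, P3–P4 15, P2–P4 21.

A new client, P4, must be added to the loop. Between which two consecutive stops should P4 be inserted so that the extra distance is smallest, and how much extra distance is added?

Adding 19 blocks by placing P4 on the P1–P3 leg.

Insertion cost between consecutive stops i–j is d(i,P4) + d(P4,j) − d(i,j):
  between Depot and P1: 20 + 17 − 10 = 27
  between P1 and P3: 17 + 15 − 13 = 19
  between P3 and P2: 15 + 21 − 9 = 27
  between P2 and Depot: 21 + 20 − 14 = 27
Cheapest insertion is between P1 and P3, adding 19.
New total = 46 + 19 = 65.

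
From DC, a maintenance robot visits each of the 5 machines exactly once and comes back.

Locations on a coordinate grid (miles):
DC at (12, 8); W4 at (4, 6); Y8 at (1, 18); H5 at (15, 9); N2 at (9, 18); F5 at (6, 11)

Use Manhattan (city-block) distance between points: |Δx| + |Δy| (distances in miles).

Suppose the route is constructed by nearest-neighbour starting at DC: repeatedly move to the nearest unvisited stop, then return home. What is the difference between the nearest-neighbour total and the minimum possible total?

The nearest-neighbour route is 2 miles longer than optimal.

From DC: H5=4, F5=9, W4=10, N2=13, Y8=21 → choose H5 (4).
From H5: F5=11, W4=14, N2=15, Y8=23 → choose F5 (11).
From F5: W4=7, N2=10, Y8=12 → choose W4 (7).
From W4: Y8=15, N2=17 → choose Y8 (15).
From Y8: N2=8 → choose N2 (8).
NN route DC → H5 → F5 → W4 → Y8 → N2 → DC costs 58.
Optimal: DC → W4 → F5 → Y8 → N2 → H5 → DC costs 56 (by enumerating all 60 distinct tours).
Excess = 58 − 56 = 2.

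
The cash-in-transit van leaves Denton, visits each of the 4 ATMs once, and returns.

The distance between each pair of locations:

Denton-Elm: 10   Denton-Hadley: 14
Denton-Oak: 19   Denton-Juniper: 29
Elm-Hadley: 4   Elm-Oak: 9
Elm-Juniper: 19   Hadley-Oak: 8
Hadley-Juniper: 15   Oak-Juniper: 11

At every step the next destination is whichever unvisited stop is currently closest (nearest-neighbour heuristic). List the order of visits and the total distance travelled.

From Denton: distances to unvisited — Elm=10, Hadley=14, Oak=19, Juniper=29. Nearest is Elm (10).
From Elm: distances to unvisited — Hadley=4, Oak=9, Juniper=19. Nearest is Hadley (4).
From Hadley: distances to unvisited — Oak=8, Juniper=15. Nearest is Oak (8).
From Oak: distances to unvisited — Juniper=11. Nearest is Juniper (11).
Return Juniper→Denton: 29.
Total = 10 + 4 + 8 + 11 + 29 = 62.

Total distance 62 via the nearest-neighbour route Denton → Elm → Hadley → Oak → Juniper → Denton.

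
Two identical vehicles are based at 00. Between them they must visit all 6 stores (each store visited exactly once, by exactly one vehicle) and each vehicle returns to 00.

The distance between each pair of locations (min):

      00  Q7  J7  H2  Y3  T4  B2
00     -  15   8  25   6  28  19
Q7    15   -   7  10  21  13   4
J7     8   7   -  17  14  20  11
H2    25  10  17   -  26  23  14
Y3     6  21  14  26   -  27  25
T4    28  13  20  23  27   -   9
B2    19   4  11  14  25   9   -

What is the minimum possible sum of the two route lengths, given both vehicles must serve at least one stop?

88 min — the smallest possible combined total.

There are 2^5 − 1 = 31 ways to divide the 6 stops into two non-empty groups. For each, the best each vehicle can do is its own shortest tour through its group:
  {Q7} + {J7, H2, Y3, T4, B2}: 30 + 81 = 111
  {J7} + {Q7, H2, Y3, T4, B2}: 16 + 81 = 97
  {Q7, J7} + {H2, Y3, T4, B2}: 30 + 81 = 111
  {H2} + {Q7, J7, Y3, T4, B2}: 50 + 61 = 111
  {Q7, H2} + {J7, Y3, T4, B2}: 50 + 61 = 111
  {J7, H2} + {Q7, Y3, T4, B2}: 50 + 61 = 111
  … (31 splits in total)
  {Y3} + {Q7, J7, H2, T4, B2}: 12 + 76 = 88  ← best
Best: vehicle 1 00 → Y3 → 00 = 12; vehicle 2 00 → Q7 → H2 → T4 → B2 → J7 → 00 = 76; combined 88.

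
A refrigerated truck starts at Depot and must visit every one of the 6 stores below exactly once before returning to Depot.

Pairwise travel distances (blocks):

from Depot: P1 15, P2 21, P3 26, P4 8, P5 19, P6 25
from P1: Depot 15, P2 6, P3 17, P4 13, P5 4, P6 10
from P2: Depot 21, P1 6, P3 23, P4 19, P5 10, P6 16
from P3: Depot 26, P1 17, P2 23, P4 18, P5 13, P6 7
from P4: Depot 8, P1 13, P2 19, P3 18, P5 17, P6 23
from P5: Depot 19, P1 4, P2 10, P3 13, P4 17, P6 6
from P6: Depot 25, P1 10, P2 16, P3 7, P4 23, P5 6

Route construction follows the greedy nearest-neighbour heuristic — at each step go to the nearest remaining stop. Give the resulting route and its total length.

Nearest-neighbour total = 82 blocks; route Depot → P4 → P1 → P5 → P6 → P3 → P2 → Depot.

Depot → [P4:8 / P1:15 / P5:19 / P2:21 / P6:25 / P3:26] → P4 (8)
P4 → [P1:13 / P5:17 / P3:18 / P2:19 / P6:23] → P1 (13)
P1 → [P5:4 / P2:6 / P6:10 / P3:17] → P5 (4)
P5 → [P6:6 / P2:10 / P3:13] → P6 (6)
P6 → [P3:7 / P2:16] → P3 (7)
P3 → [P2:23] → P2 (23)
Return P2→Depot: 21.
Total = 8 + 13 + 4 + 6 + 7 + 23 + 21 = 82.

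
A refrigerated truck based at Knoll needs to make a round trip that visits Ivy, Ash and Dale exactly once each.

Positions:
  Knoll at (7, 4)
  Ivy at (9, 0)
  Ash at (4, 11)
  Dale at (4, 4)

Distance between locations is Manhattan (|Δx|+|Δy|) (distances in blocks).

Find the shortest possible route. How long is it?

Knoll → Ivy → Ash → Dale → Knoll: 6+16+7+3 = 32
Knoll → Ivy → Dale → Ash → Knoll: 6+9+7+10 = 32
Knoll → Ash → Ivy → Dale → Knoll: 10+16+9+3 = 38
The minimum is 32.
One optimal route: Knoll → Ivy → Ash → Dale → Knoll (or its reverse).

Shortest round trip = 32 blocks.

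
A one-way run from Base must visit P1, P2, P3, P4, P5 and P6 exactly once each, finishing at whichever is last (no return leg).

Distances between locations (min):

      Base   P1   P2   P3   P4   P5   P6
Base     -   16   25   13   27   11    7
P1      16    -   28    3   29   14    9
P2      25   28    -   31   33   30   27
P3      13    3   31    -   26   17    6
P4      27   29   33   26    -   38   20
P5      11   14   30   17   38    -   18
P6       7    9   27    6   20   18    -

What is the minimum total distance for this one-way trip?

Minimum one-way distance = 87 min.

There are 6! = 720 possible orderings.
Base→P1→P2→P3→P4→P5→P6: 16+28+31+26+38+18 = 157
Base→P1→P2→P3→P4→P6→P5: 16+28+31+26+20+18 = 139
Base→P1→P2→P3→P5→P4→P6: 16+28+31+17+38+20 = 150
Base→P1→P2→P3→P5→P6→P4: 16+28+31+17+18+20 = 130
Base→P1→P2→P3→P6→P4→P5: 16+28+31+6+20+38 = 139
Base→P1→P2→P3→P6→P5→P4: 16+28+31+6+18+38 = 137
Base→P1→P2→P4→P3→P5→P6: 16+28+33+26+17+18 = 138
Base→P1→P2→P4→P3→P6→P5: 16+28+33+26+6+18 = 127
… (712 more)
Base→P5→P1→P3→P6→P4→P2: 11+14+3+6+20+33 = 87  ← best
The minimum is 87.
One shortest path: Base → P5 → P1 → P3 → P6 → P4 → P2.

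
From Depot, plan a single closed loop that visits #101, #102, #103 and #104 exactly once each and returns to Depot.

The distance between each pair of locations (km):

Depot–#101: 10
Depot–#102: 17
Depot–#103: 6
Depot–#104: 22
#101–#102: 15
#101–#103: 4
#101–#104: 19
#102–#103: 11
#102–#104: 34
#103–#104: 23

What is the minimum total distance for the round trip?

73 km — the shortest possible round trip.

Depot→#101→#102→#103→#104→Depot: 10+15+11+23+22 = 81
Depot→#101→#102→#104→#103→Depot: 10+15+34+23+6 = 88
Depot→#101→#103→#102→#104→Depot: 10+4+11+34+22 = 81
Depot→#101→#103→#104→#102→Depot: 10+4+23+34+17 = 88
Depot→#101→#104→#102→#103→Depot: 10+19+34+11+6 = 80
Depot→#101→#104→#103→#102→Depot: 10+19+23+11+17 = 80
Depot→#102→#101→#103→#104→Depot: 17+15+4+23+22 = 81
Depot→#102→#101→#104→#103→Depot: 17+15+19+23+6 = 80
Depot→#102→#103→#101→#104→Depot: 17+11+4+19+22 = 73
Depot→#102→#104→#101→#103→Depot: 17+34+19+4+6 = 80
Depot→#103→#101→#102→#104→Depot: 6+4+15+34+22 = 81
Depot→#103→#102→#101→#104→Depot: 6+11+15+19+22 = 73
The minimum is 73.
One optimal route: Depot → #102 → #103 → #101 → #104 → Depot (or its reverse).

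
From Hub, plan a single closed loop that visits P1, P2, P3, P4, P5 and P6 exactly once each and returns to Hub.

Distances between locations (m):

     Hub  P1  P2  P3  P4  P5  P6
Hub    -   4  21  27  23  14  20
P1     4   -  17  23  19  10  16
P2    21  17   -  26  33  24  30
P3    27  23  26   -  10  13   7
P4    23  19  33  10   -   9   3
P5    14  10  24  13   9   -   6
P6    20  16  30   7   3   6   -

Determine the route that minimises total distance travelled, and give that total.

With 6 stops there are 6!/2 = 360 distinct round trips (a route and its reverse cost the same).
Hub → P1 → P2 → P3 → P4 → P5 → P6 → Hub: 4+17+26+10+9+6+20 = 92
Hub → P1 → P2 → P3 → P4 → P6 → P5 → Hub: 4+17+26+10+3+6+14 = 80
Hub → P1 → P2 → P3 → P5 → P4 → P6 → Hub: 4+17+26+13+9+3+20 = 92
Hub → P1 → P2 → P3 → P5 → P6 → P4 → Hub: 4+17+26+13+6+3+23 = 92
Hub → P1 → P2 → P3 → P6 → P4 → P5 → Hub: 4+17+26+7+3+9+14 = 80
Hub → P1 → P2 → P3 → P6 → P5 → P4 → Hub: 4+17+26+7+6+9+23 = 92
Hub → P1 → P2 → P4 → P3 → P5 → P6 → Hub: 4+17+33+10+13+6+20 = 103
Hub → P1 → P2 → P4 → P3 → P6 → P5 → Hub: 4+17+33+10+7+6+14 = 91
… (352 more)
The minimum is 80.
One optimal route: Hub → P1 → P2 → P3 → P4 → P6 → P5 → Hub (or its reverse).

80 m — the shortest possible round trip.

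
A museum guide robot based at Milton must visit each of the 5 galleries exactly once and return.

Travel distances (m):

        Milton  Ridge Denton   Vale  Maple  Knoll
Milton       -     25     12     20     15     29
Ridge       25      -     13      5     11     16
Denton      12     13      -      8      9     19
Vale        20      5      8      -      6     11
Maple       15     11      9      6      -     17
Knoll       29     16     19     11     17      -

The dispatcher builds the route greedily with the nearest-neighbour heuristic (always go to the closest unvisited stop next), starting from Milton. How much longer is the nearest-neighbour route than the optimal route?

9 m longer than the optimal tour.

Milton: Denton=12, Maple=15, Vale=20, Ridge=25, Knoll=29 ⇒ Denton
Denton: Vale=8, Maple=9, Ridge=13, Knoll=19 ⇒ Vale
Vale: Ridge=5, Maple=6, Knoll=11 ⇒ Ridge
Ridge: Maple=11, Knoll=16 ⇒ Maple
Maple: Knoll=17 ⇒ Knoll
NN route Milton → Denton → Vale → Ridge → Maple → Knoll → Milton costs 82.
Optimal: Milton → Denton → Ridge → Vale → Knoll → Maple → Milton costs 73 (by enumerating all 60 distinct tours).
Excess = 82 − 73 = 9.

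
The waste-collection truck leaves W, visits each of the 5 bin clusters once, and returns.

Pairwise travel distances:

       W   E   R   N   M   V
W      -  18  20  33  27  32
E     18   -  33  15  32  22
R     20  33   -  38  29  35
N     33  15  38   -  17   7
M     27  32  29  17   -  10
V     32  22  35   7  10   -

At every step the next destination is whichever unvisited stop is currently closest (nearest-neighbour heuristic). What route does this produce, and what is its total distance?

W → [E:18 / R:20 / M:27 / V:32 / N:33] → E (18)
E → [N:15 / V:22 / M:32 / R:33] → N (15)
N → [V:7 / M:17 / R:38] → V (7)
V → [M:10 / R:35] → M (10)
M → [R:29] → R (29)
Return R→W: 20.
Total = 18 + 15 + 7 + 10 + 29 + 20 = 99.

Nearest-neighbour total = 99; route W → E → N → V → M → R → W.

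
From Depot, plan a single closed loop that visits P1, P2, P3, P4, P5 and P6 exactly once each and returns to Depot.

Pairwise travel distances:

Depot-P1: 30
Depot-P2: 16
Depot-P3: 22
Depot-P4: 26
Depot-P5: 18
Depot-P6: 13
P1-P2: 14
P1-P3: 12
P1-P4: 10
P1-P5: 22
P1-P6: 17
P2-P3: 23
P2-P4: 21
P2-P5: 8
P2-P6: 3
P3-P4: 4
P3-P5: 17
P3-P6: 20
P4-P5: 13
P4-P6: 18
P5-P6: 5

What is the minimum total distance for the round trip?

There are 360 distinct closed tours to check (reversals are equivalent).
Depot→P1→P2→P3→P4→P5→P6→Depot: 30+14+23+4+13+5+13 = 102
Depot→P1→P2→P3→P4→P6→P5→Depot: 30+14+23+4+18+5+18 = 112
Depot→P1→P2→P3→P5→P4→P6→Depot: 30+14+23+17+13+18+13 = 128
Depot→P1→P2→P3→P5→P6→P4→Depot: 30+14+23+17+5+18+26 = 133
Depot→P1→P2→P3→P6→P4→P5→Depot: 30+14+23+20+18+13+18 = 136
Depot→P1→P2→P3→P6→P5→P4→Depot: 30+14+23+20+5+13+26 = 131
Depot→P1→P2→P4→P3→P5→P6→Depot: 30+14+21+4+17+5+13 = 104
Depot→P1→P2→P4→P3→P6→P5→Depot: 30+14+21+4+20+5+18 = 112
… (352 more)
Depot→P3→P4→P1→P2→P5→P6→Depot: 22+4+10+14+8+5+13 = 76  ← best
The minimum is 76.
One optimal route: Depot → P3 → P4 → P1 → P2 → P5 → P6 → Depot (or its reverse).

Minimum total distance: 76.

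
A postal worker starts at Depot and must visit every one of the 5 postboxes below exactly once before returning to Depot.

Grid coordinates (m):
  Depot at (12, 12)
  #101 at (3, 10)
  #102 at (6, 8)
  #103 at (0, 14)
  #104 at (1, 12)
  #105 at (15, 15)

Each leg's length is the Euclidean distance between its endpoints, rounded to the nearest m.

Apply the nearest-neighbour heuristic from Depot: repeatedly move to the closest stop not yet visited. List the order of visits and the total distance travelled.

36 m along Depot → #105 → #102 → #101 → #104 → #103 → Depot.

At Depot the remaining stops are #105 4, #102 7, #101 9, #104 11, #103 12; go to #105.
At #105 the remaining stops are #102 11, #101 13, #104 14, #103 15; go to #102.
At #102 the remaining stops are #101 4, #104 6, #103 8; go to #101.
At #101 the remaining stops are #104 3, #103 5; go to #104.
At #104 the remaining stops are #103 2; go to #103.
Return #103→Depot: 12.
Total = 4 + 11 + 4 + 3 + 2 + 12 = 36.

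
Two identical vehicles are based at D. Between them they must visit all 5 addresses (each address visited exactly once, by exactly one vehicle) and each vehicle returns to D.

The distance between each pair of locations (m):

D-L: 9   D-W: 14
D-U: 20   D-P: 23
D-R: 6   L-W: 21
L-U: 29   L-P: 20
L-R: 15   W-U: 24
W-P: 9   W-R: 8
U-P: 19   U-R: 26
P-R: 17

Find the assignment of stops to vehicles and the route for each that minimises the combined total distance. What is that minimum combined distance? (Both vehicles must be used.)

80 m — the smallest possible combined total.

Check every non-empty split of the stops between the two vehicles; for each half take its own optimal tour:
  {L} + {W, U, P, R}: 18 + 62 = 80
  {W} + {L, U, P, R}: 28 + 80 = 108
  {L, W} + {U, P, R}: 44 + 62 = 106
  {U} + {L, W, P, R}: 40 + 52 = 92
  {L, U} + {W, P, R}: 58 + 46 = 104
  {W, U} + {L, P, R}: 58 + 52 = 110
  … (15 splits in total)
Best: vehicle 1 D → L → D = 18; vehicle 2 D → U → P → W → R → D = 62; combined 80.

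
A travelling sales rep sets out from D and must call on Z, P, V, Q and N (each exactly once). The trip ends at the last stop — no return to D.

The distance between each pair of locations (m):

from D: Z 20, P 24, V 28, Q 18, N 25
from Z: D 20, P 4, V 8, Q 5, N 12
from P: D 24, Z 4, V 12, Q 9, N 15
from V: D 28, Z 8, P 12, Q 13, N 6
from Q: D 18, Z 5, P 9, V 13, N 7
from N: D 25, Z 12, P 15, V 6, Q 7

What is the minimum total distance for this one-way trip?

There are 5! = 120 possible orderings.
D → Z → P → V → Q → N: 20+4+12+13+7 = 56
D → Z → P → V → N → Q: 20+4+12+6+7 = 49
D → Z → P → Q → V → N: 20+4+9+13+6 = 52
D → Z → P → Q → N → V: 20+4+9+7+6 = 46
D → Z → P → N → V → Q: 20+4+15+6+13 = 58
D → Z → P → N → Q → V: 20+4+15+7+13 = 59
D → Z → V → P → Q → N: 20+8+12+9+7 = 56
D → Z → V → P → N → Q: 20+8+12+15+7 = 62
D → Z → V → Q → P → N: 20+8+13+9+15 = 65
D → Z → V → Q → N → P: 20+8+13+7+15 = 63
D → Z → V → N → P → Q: 20+8+6+15+9 = 58
D → Z → V → N → Q → P: 20+8+6+7+9 = 50
D → Z → Q → P → V → N: 20+5+9+12+6 = 52
D → Z → Q → P → N → V: 20+5+9+15+6 = 55
… (106 more)
D → Q → N → V → Z → P: 18+7+6+8+4 = 43  ← best
The minimum is 43.
One shortest path: D → Q → N → V → Z → P.

Minimum one-way distance = 43 m.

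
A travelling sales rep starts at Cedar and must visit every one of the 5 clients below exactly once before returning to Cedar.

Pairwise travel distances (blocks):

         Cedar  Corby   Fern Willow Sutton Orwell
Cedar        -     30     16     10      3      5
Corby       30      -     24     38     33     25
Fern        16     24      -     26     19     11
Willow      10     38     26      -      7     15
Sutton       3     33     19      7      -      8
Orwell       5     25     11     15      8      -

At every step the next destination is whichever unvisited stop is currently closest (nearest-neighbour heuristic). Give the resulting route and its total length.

Nearest-neighbour total = 90 blocks; route Cedar → Sutton → Willow → Orwell → Fern → Corby → Cedar.

At Cedar the remaining stops are Sutton 3, Orwell 5, Willow 10, Fern 16, Corby 30; go to Sutton.
At Sutton the remaining stops are Willow 7, Orwell 8, Fern 19, Corby 33; go to Willow.
At Willow the remaining stops are Orwell 15, Fern 26, Corby 38; go to Orwell.
At Orwell the remaining stops are Fern 11, Corby 25; go to Fern.
At Fern the remaining stops are Corby 24; go to Corby.
Return Corby→Cedar: 30.
Total = 3 + 7 + 15 + 11 + 24 + 30 = 90.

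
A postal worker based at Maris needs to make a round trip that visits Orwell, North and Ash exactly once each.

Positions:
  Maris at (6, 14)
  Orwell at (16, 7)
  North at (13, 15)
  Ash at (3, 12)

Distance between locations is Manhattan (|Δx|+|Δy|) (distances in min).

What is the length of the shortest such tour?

Minimum total distance: 42 min.

There are 3 distinct closed tours to check (reversals are equivalent).
Maris - Orwell - North - Ash - Maris: 17+11+13+5 = 46
Maris - Orwell - Ash - North - Maris: 17+18+13+8 = 56
Maris - North - Orwell - Ash - Maris: 8+11+18+5 = 42
The minimum is 42.
One optimal route: Maris → North → Orwell → Ash → Maris (or its reverse).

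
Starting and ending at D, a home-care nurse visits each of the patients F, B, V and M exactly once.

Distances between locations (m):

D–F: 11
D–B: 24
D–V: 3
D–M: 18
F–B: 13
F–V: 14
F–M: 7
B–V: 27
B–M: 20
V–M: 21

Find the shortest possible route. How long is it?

D - F - B - V - M - D: 11+13+27+21+18 = 90
D - F - B - M - V - D: 11+13+20+21+3 = 68
D - F - V - B - M - D: 11+14+27+20+18 = 90
D - F - V - M - B - D: 11+14+21+20+24 = 90
D - F - M - B - V - D: 11+7+20+27+3 = 68
D - F - M - V - B - D: 11+7+21+27+24 = 90
D - B - F - V - M - D: 24+13+14+21+18 = 90
D - B - F - M - V - D: 24+13+7+21+3 = 68
D - B - V - F - M - D: 24+27+14+7+18 = 90
D - B - M - F - V - D: 24+20+7+14+3 = 68
D - V - F - B - M - D: 3+14+13+20+18 = 68
D - V - B - F - M - D: 3+27+13+7+18 = 68
The minimum is 68.
One optimal route: D → F → B → M → V → D (or its reverse).

Shortest round trip = 68 m.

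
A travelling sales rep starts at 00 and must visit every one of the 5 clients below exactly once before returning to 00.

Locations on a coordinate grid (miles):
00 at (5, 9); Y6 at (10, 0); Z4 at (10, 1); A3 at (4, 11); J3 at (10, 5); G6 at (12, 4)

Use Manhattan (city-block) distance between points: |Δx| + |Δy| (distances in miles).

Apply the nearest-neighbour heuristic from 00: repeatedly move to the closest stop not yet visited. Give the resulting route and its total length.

00 → [A3:3 / J3:9 / G6:12 / Z4:13 / Y6:14] → A3 (3)
A3 → [J3:12 / G6:15 / Z4:16 / Y6:17] → J3 (12)
J3 → [G6:3 / Z4:4 / Y6:5] → G6 (3)
G6 → [Z4:5 / Y6:6] → Z4 (5)
Z4 → [Y6:1] → Y6 (1)
Return Y6→00: 14.
Total = 3 + 12 + 3 + 5 + 1 + 14 = 38.

Total distance 38 miles via the nearest-neighbour route 00 → A3 → J3 → G6 → Z4 → Y6 → 00.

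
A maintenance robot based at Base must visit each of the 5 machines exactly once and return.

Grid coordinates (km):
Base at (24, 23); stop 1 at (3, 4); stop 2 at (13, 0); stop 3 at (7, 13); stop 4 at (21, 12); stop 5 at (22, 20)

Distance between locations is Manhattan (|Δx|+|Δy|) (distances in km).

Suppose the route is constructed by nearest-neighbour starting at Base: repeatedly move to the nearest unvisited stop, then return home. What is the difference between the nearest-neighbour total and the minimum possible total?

The nearest-neighbour route is 2 km longer than optimal.

From Base: stop 5=5, stop 4=14, stop 3=27, stop 2=34, stop 1=40 → choose stop 5 (5).
From stop 5: stop 4=9, stop 3=22, stop 2=29, stop 1=35 → choose stop 4 (9).
From stop 4: stop 3=15, stop 2=20, stop 1=26 → choose stop 3 (15).
From stop 3: stop 1=13, stop 2=19 → choose stop 1 (13).
From stop 1: stop 2=14 → choose stop 2 (14).
NN route Base → stop 5 → stop 4 → stop 3 → stop 1 → stop 2 → Base costs 90.
Optimal: Base → stop 3 → stop 1 → stop 2 → stop 4 → stop 5 → Base costs 88 (by enumerating all 60 distinct tours).
Excess = 90 − 88 = 2.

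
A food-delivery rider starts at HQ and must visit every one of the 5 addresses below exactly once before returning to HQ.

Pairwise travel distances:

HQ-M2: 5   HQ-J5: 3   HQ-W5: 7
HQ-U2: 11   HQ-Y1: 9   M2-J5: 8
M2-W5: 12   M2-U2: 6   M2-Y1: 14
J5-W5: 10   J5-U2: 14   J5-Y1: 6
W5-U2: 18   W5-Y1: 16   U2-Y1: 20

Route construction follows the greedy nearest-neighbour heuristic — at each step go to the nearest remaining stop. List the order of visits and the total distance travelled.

Total distance 54 via the nearest-neighbour route HQ → J5 → Y1 → M2 → U2 → W5 → HQ.

At HQ the remaining stops are J5 3, M2 5, W5 7, Y1 9, U2 11; go to J5.
At J5 the remaining stops are Y1 6, M2 8, W5 10, U2 14; go to Y1.
At Y1 the remaining stops are M2 14, W5 16, U2 20; go to M2.
At M2 the remaining stops are U2 6, W5 12; go to U2.
At U2 the remaining stops are W5 18; go to W5.
Return W5→HQ: 7.
Total = 3 + 6 + 14 + 6 + 18 + 7 = 54.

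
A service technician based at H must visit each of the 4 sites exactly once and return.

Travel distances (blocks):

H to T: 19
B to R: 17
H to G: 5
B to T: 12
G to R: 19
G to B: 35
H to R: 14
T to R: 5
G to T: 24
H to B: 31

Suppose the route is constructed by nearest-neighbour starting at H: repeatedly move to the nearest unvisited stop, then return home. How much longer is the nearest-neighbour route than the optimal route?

1 blocks longer than the optimal tour.

From H: G=5, R=14, T=19, B=31 → choose G (5).
From G: R=19, T=24, B=35 → choose R (19).
From R: T=5, B=17 → choose T (5).
From T: B=12 → choose B (12).
NN route H → G → R → T → B → H costs 72.
Optimal: H → G → B → T → R → H costs 71 (by enumerating all 12 distinct tours).
Excess = 72 − 71 = 1.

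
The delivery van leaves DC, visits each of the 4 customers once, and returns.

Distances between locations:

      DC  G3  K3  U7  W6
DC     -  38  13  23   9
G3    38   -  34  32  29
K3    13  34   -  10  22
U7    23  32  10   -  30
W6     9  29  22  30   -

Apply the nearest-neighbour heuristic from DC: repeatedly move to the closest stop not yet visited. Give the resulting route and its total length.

DC → [W6:9 / K3:13 / U7:23 / G3:38] → W6 (9)
W6 → [K3:22 / G3:29 / U7:30] → K3 (22)
K3 → [U7:10 / G3:34] → U7 (10)
U7 → [G3:32] → G3 (32)
Return G3→DC: 38.
Total = 9 + 22 + 10 + 32 + 38 = 111.

111 along DC → W6 → K3 → U7 → G3 → DC.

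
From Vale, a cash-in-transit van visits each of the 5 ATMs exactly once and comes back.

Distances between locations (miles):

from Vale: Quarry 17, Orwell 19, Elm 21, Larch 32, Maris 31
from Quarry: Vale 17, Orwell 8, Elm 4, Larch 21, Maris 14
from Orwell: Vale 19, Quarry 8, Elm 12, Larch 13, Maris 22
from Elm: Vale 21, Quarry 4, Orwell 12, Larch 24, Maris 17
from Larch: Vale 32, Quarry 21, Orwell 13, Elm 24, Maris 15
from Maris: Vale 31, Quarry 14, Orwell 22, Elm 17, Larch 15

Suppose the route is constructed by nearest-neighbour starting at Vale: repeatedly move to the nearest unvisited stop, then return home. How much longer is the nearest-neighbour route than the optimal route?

From Vale: Quarry=17, Orwell=19, Elm=21, Maris=31, Larch=32 → choose Quarry (17).
From Quarry: Elm=4, Orwell=8, Maris=14, Larch=21 → choose Elm (4).
From Elm: Orwell=12, Maris=17, Larch=24 → choose Orwell (12).
From Orwell: Larch=13, Maris=22 → choose Larch (13).
From Larch: Maris=15 → choose Maris (15).
NN route Vale → Quarry → Elm → Orwell → Larch → Maris → Vale costs 92.
Optimal: Vale → Quarry → Elm → Maris → Larch → Orwell → Vale costs 85 (by enumerating all 60 distinct tours).
Excess = 92 − 85 = 7.

The nearest-neighbour route is 7 miles longer than optimal.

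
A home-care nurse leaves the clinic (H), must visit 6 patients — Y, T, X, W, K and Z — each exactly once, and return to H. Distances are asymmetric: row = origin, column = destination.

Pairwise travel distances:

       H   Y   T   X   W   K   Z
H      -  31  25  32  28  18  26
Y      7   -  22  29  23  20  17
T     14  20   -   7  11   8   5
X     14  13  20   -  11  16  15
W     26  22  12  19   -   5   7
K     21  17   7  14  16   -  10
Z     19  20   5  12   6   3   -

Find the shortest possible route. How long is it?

H - Y - T - X - W - K - Z - H: 31+22+7+11+5+10+19 = 105
H - Y - T - X - W - Z - K - H: 31+22+7+11+7+3+21 = 102
H - Y - T - X - K - W - Z - H: 31+22+7+16+16+7+19 = 118
H - Y - T - X - K - Z - W - H: 31+22+7+16+10+6+26 = 118
H - Y - T - X - Z - W - K - H: 31+22+7+15+6+5+21 = 107
H - Y - T - X - Z - K - W - H: 31+22+7+15+3+16+26 = 120
H - Y - T - W - X - K - Z - H: 31+22+11+19+16+10+19 = 128
H - Y - T - W - X - Z - K - H: 31+22+11+19+15+3+21 = 122
… (712 more)
H - Z - W - K - T - X - Y - H: 26+6+5+7+7+13+7 = 71  ← best
The minimum is 71.
One optimal route: H → Z → W → K → T → X → Y → H.

71 — the shortest possible round trip.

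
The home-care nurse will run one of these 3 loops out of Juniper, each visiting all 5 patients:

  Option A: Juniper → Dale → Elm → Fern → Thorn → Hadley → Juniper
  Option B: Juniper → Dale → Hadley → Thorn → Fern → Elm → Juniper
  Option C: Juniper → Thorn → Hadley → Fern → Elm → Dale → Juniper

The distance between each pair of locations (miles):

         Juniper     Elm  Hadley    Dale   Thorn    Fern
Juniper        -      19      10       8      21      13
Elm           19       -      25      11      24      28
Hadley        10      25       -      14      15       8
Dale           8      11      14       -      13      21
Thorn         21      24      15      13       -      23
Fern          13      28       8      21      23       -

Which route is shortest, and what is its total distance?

Option A: 8 + 11 + 28 + 23 + 15 + 10 = 95
Option B: 8 + 14 + 15 + 23 + 28 + 19 = 107
Option C: 21 + 15 + 8 + 28 + 11 + 8 = 91

Shortest is Option C, total 91 miles.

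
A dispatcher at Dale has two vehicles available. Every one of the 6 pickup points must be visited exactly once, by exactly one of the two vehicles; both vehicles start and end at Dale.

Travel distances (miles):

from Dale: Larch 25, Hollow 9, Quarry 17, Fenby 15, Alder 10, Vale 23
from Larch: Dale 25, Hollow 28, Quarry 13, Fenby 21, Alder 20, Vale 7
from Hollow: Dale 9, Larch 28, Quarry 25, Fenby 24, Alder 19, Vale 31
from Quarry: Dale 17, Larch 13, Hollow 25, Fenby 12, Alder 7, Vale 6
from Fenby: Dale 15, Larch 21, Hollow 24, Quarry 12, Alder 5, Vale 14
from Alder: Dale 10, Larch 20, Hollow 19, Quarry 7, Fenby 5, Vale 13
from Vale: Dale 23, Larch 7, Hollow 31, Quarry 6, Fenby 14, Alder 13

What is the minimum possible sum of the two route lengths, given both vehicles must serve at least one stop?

There are 2^5 − 1 = 31 ways to divide the 6 stops into two non-empty groups. For each, the best each vehicle can do is its own shortest tour through its group:
  {Larch} + {Hollow, Quarry, Fenby, Alder, Vale}: 50 + 69 = 119
  {Hollow} + {Larch, Quarry, Fenby, Alder, Vale}: 18 + 65 = 83
  {Larch, Hollow} + {Quarry, Fenby, Alder, Vale}: 62 + 52 = 114
  {Quarry} + {Larch, Hollow, Fenby, Alder, Vale}: 34 + 73 = 107
  {Larch, Quarry} + {Hollow, Fenby, Alder, Vale}: 55 + 69 = 124
  {Hollow, Quarry} + {Larch, Fenby, Alder, Vale}: 51 + 61 = 112
  … (31 splits in total)
Best: vehicle 1 Dale → Hollow → Dale = 18; vehicle 2 Dale → Larch → Vale → Quarry → Fenby → Alder → Dale = 65; combined 83.

83 miles — the smallest possible combined total.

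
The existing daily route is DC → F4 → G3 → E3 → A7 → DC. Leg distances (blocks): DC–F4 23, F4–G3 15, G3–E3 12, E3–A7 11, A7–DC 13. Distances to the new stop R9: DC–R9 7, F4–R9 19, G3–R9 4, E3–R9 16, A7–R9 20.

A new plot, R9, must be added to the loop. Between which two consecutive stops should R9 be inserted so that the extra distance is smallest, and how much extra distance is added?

Insertion cost between consecutive stops i–j is d(i,R9) + d(R9,j) − d(i,j):
  between DC and F4: 7 + 19 − 23 = 3
  between F4 and G3: 19 + 4 − 15 = 8
  between G3 and E3: 4 + 16 − 12 = 8
  between E3 and A7: 16 + 20 − 11 = 25
  between A7 and DC: 20 + 7 − 13 = 14
Cheapest insertion is between DC and F4, adding 3.
New total = 74 + 3 = 77.

Adding 3 blocks by placing R9 on the DC–F4 leg.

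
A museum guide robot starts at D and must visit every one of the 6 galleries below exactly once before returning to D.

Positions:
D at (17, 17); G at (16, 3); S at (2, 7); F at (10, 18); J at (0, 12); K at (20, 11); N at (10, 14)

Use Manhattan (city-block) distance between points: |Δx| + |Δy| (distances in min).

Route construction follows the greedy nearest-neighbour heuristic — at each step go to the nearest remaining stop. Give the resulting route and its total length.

D → [F:8 / K:9 / N:10 / G:15 / J:22 / S:25] → F (8)
F → [N:4 / J:16 / K:17 / S:19 / G:21] → N (4)
N → [J:12 / K:13 / S:15 / G:17] → J (12)
J → [S:7 / K:21 / G:25] → S (7)
S → [G:18 / K:22] → G (18)
G → [K:12] → K (12)
Return K→D: 9.
Total = 8 + 4 + 12 + 7 + 18 + 12 + 9 = 70.

70 min along D → F → N → J → S → G → K → D.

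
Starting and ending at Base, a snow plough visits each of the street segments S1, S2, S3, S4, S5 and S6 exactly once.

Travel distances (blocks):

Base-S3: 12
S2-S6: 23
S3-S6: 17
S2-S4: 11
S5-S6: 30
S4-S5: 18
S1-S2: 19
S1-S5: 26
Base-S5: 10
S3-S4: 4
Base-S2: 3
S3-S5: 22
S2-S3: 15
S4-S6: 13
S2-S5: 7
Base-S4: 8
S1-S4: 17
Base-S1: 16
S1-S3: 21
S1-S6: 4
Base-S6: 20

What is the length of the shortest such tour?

Shortest round trip = 69 blocks.

With 6 stops there are 6!/2 = 360 distinct round trips (a route and its reverse cost the same).
Base-S1-S2-S3-S4-S5-S6-Base: 16+19+15+4+18+30+20 = 122
Base-S1-S2-S3-S4-S6-S5-Base: 16+19+15+4+13+30+10 = 107
Base-S1-S2-S3-S5-S4-S6-Base: 16+19+15+22+18+13+20 = 123
Base-S1-S2-S3-S5-S6-S4-Base: 16+19+15+22+30+13+8 = 123
Base-S1-S2-S3-S6-S4-S5-Base: 16+19+15+17+13+18+10 = 108
Base-S1-S2-S3-S6-S5-S4-Base: 16+19+15+17+30+18+8 = 123
Base-S1-S2-S4-S3-S5-S6-Base: 16+19+11+4+22+30+20 = 122
Base-S1-S2-S4-S3-S6-S5-Base: 16+19+11+4+17+30+10 = 107
… (352 more)
Base-S1-S6-S3-S4-S2-S5-Base: 16+4+17+4+11+7+10 = 69  ← best
The minimum is 69.
One optimal route: Base → S1 → S6 → S3 → S4 → S2 → S5 → Base (or its reverse).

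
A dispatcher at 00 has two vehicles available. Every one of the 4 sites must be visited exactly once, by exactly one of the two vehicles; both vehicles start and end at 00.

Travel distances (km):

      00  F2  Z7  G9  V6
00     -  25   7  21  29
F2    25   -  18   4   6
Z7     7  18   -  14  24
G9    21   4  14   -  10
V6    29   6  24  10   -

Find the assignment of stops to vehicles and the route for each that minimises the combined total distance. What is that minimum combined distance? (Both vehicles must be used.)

There are 2^3 − 1 = 7 ways to divide the 4 stops into two non-empty groups. For each, the best each vehicle can do is its own shortest tour through its group:
  {F2} + {Z7, G9, V6}: 50 + 60 = 110
  {Z7} + {F2, G9, V6}: 14 + 60 = 74
  {F2, Z7} + {G9, V6}: 50 + 60 = 110
  {G9} + {F2, Z7, V6}: 42 + 60 = 102
  {F2, G9} + {Z7, V6}: 50 + 60 = 110
  {Z7, G9} + {F2, V6}: 42 + 60 = 102
  … (7 splits in total)
Best: vehicle 1 00 → Z7 → 00 = 14; vehicle 2 00 → G9 → F2 → V6 → 00 = 60; combined 74.

Minimum combined distance: 74 km.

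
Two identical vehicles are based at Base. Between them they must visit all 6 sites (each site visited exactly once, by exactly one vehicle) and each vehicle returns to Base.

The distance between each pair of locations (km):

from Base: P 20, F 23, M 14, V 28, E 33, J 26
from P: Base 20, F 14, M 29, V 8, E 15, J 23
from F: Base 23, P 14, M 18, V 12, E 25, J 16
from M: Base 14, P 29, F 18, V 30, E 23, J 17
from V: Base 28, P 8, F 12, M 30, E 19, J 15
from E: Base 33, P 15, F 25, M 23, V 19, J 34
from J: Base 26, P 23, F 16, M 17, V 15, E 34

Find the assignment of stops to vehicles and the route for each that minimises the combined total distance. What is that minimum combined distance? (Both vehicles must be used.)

Check every non-empty split of the stops between the two vehicles; for each half take its own optimal tour:
  {P} + {F, M, V, E, J}: 40 + 110 = 150
  {F} + {P, M, V, E, J}: 46 + 100 = 146
  {P, F} + {M, V, E, J}: 57 + 97 = 154
  {M} + {P, F, V, E, J}: 28 + 108 = 136
  {P, M} + {F, V, E, J}: 63 + 106 = 169
  {F, M} + {P, V, E, J}: 55 + 95 = 150
  … (31 splits in total)
Best: vehicle 1 Base → M → Base = 28; vehicle 2 Base → P → E → V → F → J → Base = 108; combined 136.

Minimum combined distance: 136 km.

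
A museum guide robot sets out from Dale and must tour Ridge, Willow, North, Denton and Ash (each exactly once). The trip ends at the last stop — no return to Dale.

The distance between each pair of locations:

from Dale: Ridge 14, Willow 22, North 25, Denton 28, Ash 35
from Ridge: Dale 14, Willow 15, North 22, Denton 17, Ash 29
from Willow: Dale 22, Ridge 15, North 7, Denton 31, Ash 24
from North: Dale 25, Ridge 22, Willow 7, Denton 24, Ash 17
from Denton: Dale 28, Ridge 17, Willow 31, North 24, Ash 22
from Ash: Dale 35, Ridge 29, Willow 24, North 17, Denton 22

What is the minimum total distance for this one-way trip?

There are 5! = 120 possible orderings.
Dale - Ridge - Willow - North - Denton - Ash: 14+15+7+24+22 = 82
Dale - Ridge - Willow - North - Ash - Denton: 14+15+7+17+22 = 75
Dale - Ridge - Willow - Denton - North - Ash: 14+15+31+24+17 = 101
Dale - Ridge - Willow - Denton - Ash - North: 14+15+31+22+17 = 99
Dale - Ridge - Willow - Ash - North - Denton: 14+15+24+17+24 = 94
Dale - Ridge - Willow - Ash - Denton - North: 14+15+24+22+24 = 99
Dale - Ridge - North - Willow - Denton - Ash: 14+22+7+31+22 = 96
Dale - Ridge - North - Willow - Ash - Denton: 14+22+7+24+22 = 89
Dale - Ridge - North - Denton - Willow - Ash: 14+22+24+31+24 = 115
Dale - Ridge - North - Denton - Ash - Willow: 14+22+24+22+24 = 106
Dale - Ridge - North - Ash - Willow - Denton: 14+22+17+24+31 = 108
Dale - Ridge - North - Ash - Denton - Willow: 14+22+17+22+31 = 106
Dale - Ridge - Denton - Willow - North - Ash: 14+17+31+7+17 = 86
Dale - Ridge - Denton - Willow - Ash - North: 14+17+31+24+17 = 103
… (106 more)
The minimum is 75.
One shortest path: Dale → Ridge → Willow → North → Ash → Denton.

Minimum one-way distance = 75.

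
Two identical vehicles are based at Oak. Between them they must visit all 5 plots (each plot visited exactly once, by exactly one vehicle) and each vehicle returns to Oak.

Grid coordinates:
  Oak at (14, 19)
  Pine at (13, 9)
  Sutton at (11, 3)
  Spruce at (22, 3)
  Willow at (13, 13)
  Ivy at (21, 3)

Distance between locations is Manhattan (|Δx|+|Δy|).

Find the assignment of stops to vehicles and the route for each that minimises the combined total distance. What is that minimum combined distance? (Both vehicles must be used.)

There are 2^4 − 1 = 15 ways to divide the 5 stops into two non-empty groups. For each, the best each vehicle can do is its own shortest tour through its group:
  {Pine} + {Sutton, Spruce, Willow, Ivy}: 22 + 54 = 76
  {Sutton} + {Pine, Spruce, Willow, Ivy}: 38 + 50 = 88
  {Pine, Sutton} + {Spruce, Willow, Ivy}: 38 + 50 = 88
  {Spruce} + {Pine, Sutton, Willow, Ivy}: 48 + 52 = 100
  {Pine, Spruce} + {Sutton, Willow, Ivy}: 50 + 52 = 102
  {Sutton, Spruce} + {Pine, Willow, Ivy}: 54 + 48 = 102
  … (15 splits in total)
  {Willow} + {Pine, Sutton, Spruce, Ivy}: 14 + 54 = 68  ← best
Best: vehicle 1 Oak → Willow → Oak = 14; vehicle 2 Oak → Pine → Sutton → Spruce → Ivy → Oak = 54; combined 68.

68 — the smallest possible combined total.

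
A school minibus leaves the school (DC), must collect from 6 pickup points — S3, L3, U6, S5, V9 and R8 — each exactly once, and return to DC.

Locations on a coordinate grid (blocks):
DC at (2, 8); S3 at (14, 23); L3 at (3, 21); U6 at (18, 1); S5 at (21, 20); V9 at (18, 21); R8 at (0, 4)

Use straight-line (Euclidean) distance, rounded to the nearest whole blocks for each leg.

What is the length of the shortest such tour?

72 blocks — the shortest possible round trip.

There are 360 distinct closed tours to check (reversals are equivalent).
DC → S3 → L3 → U6 → S5 → V9 → R8 → DC: 19+11+25+19+3+25+4 = 106
DC → S3 → L3 → U6 → S5 → R8 → V9 → DC: 19+11+25+19+26+25+21 = 146
DC → S3 → L3 → U6 → V9 → S5 → R8 → DC: 19+11+25+20+3+26+4 = 108
DC → S3 → L3 → U6 → V9 → R8 → S5 → DC: 19+11+25+20+25+26+22 = 148
DC → S3 → L3 → U6 → R8 → S5 → V9 → DC: 19+11+25+18+26+3+21 = 123
DC → S3 → L3 → U6 → R8 → V9 → S5 → DC: 19+11+25+18+25+3+22 = 123
DC → S3 → L3 → S5 → U6 → V9 → R8 → DC: 19+11+18+19+20+25+4 = 116
DC → S3 → L3 → S5 → U6 → R8 → V9 → DC: 19+11+18+19+18+25+21 = 131
… (352 more)
DC → L3 → S3 → V9 → S5 → U6 → R8 → DC: 13+11+4+3+19+18+4 = 72  ← best
The minimum is 72.
One optimal route: DC → L3 → S3 → V9 → S5 → U6 → R8 → DC (or its reverse).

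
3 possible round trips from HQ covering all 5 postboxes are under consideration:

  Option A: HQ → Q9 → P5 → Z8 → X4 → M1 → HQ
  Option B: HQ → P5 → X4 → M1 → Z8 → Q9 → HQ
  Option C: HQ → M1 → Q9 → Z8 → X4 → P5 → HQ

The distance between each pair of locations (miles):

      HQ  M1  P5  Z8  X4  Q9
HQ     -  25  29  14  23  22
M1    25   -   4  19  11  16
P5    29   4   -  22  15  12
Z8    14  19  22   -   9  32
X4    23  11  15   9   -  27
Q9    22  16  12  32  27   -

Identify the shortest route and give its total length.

Option A: 22 + 12 + 22 + 9 + 11 + 25 = 101
Option B: 29 + 15 + 11 + 19 + 32 + 22 = 128
Option C: 25 + 16 + 32 + 9 + 15 + 29 = 126

Shortest is Option A, total 101 miles.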